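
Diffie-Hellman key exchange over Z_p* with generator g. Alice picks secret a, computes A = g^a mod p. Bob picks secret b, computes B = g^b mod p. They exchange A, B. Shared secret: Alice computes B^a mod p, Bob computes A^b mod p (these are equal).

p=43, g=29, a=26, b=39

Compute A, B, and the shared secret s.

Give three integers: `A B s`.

Answer: 23 27 21

Derivation:
A = 29^26 mod 43  (bits of 26 = 11010)
  bit 0 = 1: r = r^2 * 29 mod 43 = 1^2 * 29 = 1*29 = 29
  bit 1 = 1: r = r^2 * 29 mod 43 = 29^2 * 29 = 24*29 = 8
  bit 2 = 0: r = r^2 mod 43 = 8^2 = 21
  bit 3 = 1: r = r^2 * 29 mod 43 = 21^2 * 29 = 11*29 = 18
  bit 4 = 0: r = r^2 mod 43 = 18^2 = 23
  -> A = 23
B = 29^39 mod 43  (bits of 39 = 100111)
  bit 0 = 1: r = r^2 * 29 mod 43 = 1^2 * 29 = 1*29 = 29
  bit 1 = 0: r = r^2 mod 43 = 29^2 = 24
  bit 2 = 0: r = r^2 mod 43 = 24^2 = 17
  bit 3 = 1: r = r^2 * 29 mod 43 = 17^2 * 29 = 31*29 = 39
  bit 4 = 1: r = r^2 * 29 mod 43 = 39^2 * 29 = 16*29 = 34
  bit 5 = 1: r = r^2 * 29 mod 43 = 34^2 * 29 = 38*29 = 27
  -> B = 27
s = B^a = 27^26 mod 43  (bits of 26 = 11010)
  bit 0 = 1: r = r^2 * 27 mod 43 = 1^2 * 27 = 1*27 = 27
  bit 1 = 1: r = r^2 * 27 mod 43 = 27^2 * 27 = 41*27 = 32
  bit 2 = 0: r = r^2 mod 43 = 32^2 = 35
  bit 3 = 1: r = r^2 * 27 mod 43 = 35^2 * 27 = 21*27 = 8
  bit 4 = 0: r = r^2 mod 43 = 8^2 = 21
  -> s = B^a = 21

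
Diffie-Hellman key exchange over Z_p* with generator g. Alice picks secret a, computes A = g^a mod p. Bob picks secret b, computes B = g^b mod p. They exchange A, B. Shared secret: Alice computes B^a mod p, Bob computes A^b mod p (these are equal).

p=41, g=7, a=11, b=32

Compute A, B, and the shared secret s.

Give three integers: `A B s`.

A = 7^11 mod 41  (bits of 11 = 1011)
  bit 0 = 1: r = r^2 * 7 mod 41 = 1^2 * 7 = 1*7 = 7
  bit 1 = 0: r = r^2 mod 41 = 7^2 = 8
  bit 2 = 1: r = r^2 * 7 mod 41 = 8^2 * 7 = 23*7 = 38
  bit 3 = 1: r = r^2 * 7 mod 41 = 38^2 * 7 = 9*7 = 22
  -> A = 22
B = 7^32 mod 41  (bits of 32 = 100000)
  bit 0 = 1: r = r^2 * 7 mod 41 = 1^2 * 7 = 1*7 = 7
  bit 1 = 0: r = r^2 mod 41 = 7^2 = 8
  bit 2 = 0: r = r^2 mod 41 = 8^2 = 23
  bit 3 = 0: r = r^2 mod 41 = 23^2 = 37
  bit 4 = 0: r = r^2 mod 41 = 37^2 = 16
  bit 5 = 0: r = r^2 mod 41 = 16^2 = 10
  -> B = 10
s = B^a = 10^11 mod 41  (bits of 11 = 1011)
  bit 0 = 1: r = r^2 * 10 mod 41 = 1^2 * 10 = 1*10 = 10
  bit 1 = 0: r = r^2 mod 41 = 10^2 = 18
  bit 2 = 1: r = r^2 * 10 mod 41 = 18^2 * 10 = 37*10 = 1
  bit 3 = 1: r = r^2 * 10 mod 41 = 1^2 * 10 = 1*10 = 10
  -> s = B^a = 10

Answer: 22 10 10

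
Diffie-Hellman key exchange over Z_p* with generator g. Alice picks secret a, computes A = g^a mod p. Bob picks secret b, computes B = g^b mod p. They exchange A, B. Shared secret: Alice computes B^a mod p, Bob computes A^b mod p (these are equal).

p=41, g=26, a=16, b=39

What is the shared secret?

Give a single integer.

Answer: 10

Derivation:
A = 26^16 mod 41  (bits of 16 = 10000)
  bit 0 = 1: r = r^2 * 26 mod 41 = 1^2 * 26 = 1*26 = 26
  bit 1 = 0: r = r^2 mod 41 = 26^2 = 20
  bit 2 = 0: r = r^2 mod 41 = 20^2 = 31
  bit 3 = 0: r = r^2 mod 41 = 31^2 = 18
  bit 4 = 0: r = r^2 mod 41 = 18^2 = 37
  -> A = 37
B = 26^39 mod 41  (bits of 39 = 100111)
  bit 0 = 1: r = r^2 * 26 mod 41 = 1^2 * 26 = 1*26 = 26
  bit 1 = 0: r = r^2 mod 41 = 26^2 = 20
  bit 2 = 0: r = r^2 mod 41 = 20^2 = 31
  bit 3 = 1: r = r^2 * 26 mod 41 = 31^2 * 26 = 18*26 = 17
  bit 4 = 1: r = r^2 * 26 mod 41 = 17^2 * 26 = 2*26 = 11
  bit 5 = 1: r = r^2 * 26 mod 41 = 11^2 * 26 = 39*26 = 30
  -> B = 30
s = B^a = 30^16 mod 41  (bits of 16 = 10000)
  bit 0 = 1: r = r^2 * 30 mod 41 = 1^2 * 30 = 1*30 = 30
  bit 1 = 0: r = r^2 mod 41 = 30^2 = 39
  bit 2 = 0: r = r^2 mod 41 = 39^2 = 4
  bit 3 = 0: r = r^2 mod 41 = 4^2 = 16
  bit 4 = 0: r = r^2 mod 41 = 16^2 = 10
  -> s = B^a = 10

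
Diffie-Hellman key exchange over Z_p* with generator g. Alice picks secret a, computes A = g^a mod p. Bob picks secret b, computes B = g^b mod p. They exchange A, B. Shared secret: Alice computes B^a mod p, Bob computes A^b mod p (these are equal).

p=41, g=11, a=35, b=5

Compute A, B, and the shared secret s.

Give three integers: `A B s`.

A = 11^35 mod 41  (bits of 35 = 100011)
  bit 0 = 1: r = r^2 * 11 mod 41 = 1^2 * 11 = 1*11 = 11
  bit 1 = 0: r = r^2 mod 41 = 11^2 = 39
  bit 2 = 0: r = r^2 mod 41 = 39^2 = 4
  bit 3 = 0: r = r^2 mod 41 = 4^2 = 16
  bit 4 = 1: r = r^2 * 11 mod 41 = 16^2 * 11 = 10*11 = 28
  bit 5 = 1: r = r^2 * 11 mod 41 = 28^2 * 11 = 5*11 = 14
  -> A = 14
B = 11^5 mod 41  (bits of 5 = 101)
  bit 0 = 1: r = r^2 * 11 mod 41 = 1^2 * 11 = 1*11 = 11
  bit 1 = 0: r = r^2 mod 41 = 11^2 = 39
  bit 2 = 1: r = r^2 * 11 mod 41 = 39^2 * 11 = 4*11 = 3
  -> B = 3
s = B^a = 3^35 mod 41  (bits of 35 = 100011)
  bit 0 = 1: r = r^2 * 3 mod 41 = 1^2 * 3 = 1*3 = 3
  bit 1 = 0: r = r^2 mod 41 = 3^2 = 9
  bit 2 = 0: r = r^2 mod 41 = 9^2 = 40
  bit 3 = 0: r = r^2 mod 41 = 40^2 = 1
  bit 4 = 1: r = r^2 * 3 mod 41 = 1^2 * 3 = 1*3 = 3
  bit 5 = 1: r = r^2 * 3 mod 41 = 3^2 * 3 = 9*3 = 27
  -> s = B^a = 27

Answer: 14 3 27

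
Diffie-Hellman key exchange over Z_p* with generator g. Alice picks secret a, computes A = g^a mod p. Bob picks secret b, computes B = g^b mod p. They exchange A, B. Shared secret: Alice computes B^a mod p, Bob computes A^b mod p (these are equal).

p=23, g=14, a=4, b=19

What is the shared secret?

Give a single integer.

Answer: 18

Derivation:
A = 14^4 mod 23  (bits of 4 = 100)
  bit 0 = 1: r = r^2 * 14 mod 23 = 1^2 * 14 = 1*14 = 14
  bit 1 = 0: r = r^2 mod 23 = 14^2 = 12
  bit 2 = 0: r = r^2 mod 23 = 12^2 = 6
  -> A = 6
B = 14^19 mod 23  (bits of 19 = 10011)
  bit 0 = 1: r = r^2 * 14 mod 23 = 1^2 * 14 = 1*14 = 14
  bit 1 = 0: r = r^2 mod 23 = 14^2 = 12
  bit 2 = 0: r = r^2 mod 23 = 12^2 = 6
  bit 3 = 1: r = r^2 * 14 mod 23 = 6^2 * 14 = 13*14 = 21
  bit 4 = 1: r = r^2 * 14 mod 23 = 21^2 * 14 = 4*14 = 10
  -> B = 10
s = B^a = 10^4 mod 23  (bits of 4 = 100)
  bit 0 = 1: r = r^2 * 10 mod 23 = 1^2 * 10 = 1*10 = 10
  bit 1 = 0: r = r^2 mod 23 = 10^2 = 8
  bit 2 = 0: r = r^2 mod 23 = 8^2 = 18
  -> s = B^a = 18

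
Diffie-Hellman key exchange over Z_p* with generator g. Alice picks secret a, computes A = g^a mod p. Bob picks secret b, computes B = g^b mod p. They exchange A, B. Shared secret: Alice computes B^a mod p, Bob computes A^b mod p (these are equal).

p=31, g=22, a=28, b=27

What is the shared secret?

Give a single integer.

Answer: 8

Derivation:
A = 22^28 mod 31  (bits of 28 = 11100)
  bit 0 = 1: r = r^2 * 22 mod 31 = 1^2 * 22 = 1*22 = 22
  bit 1 = 1: r = r^2 * 22 mod 31 = 22^2 * 22 = 19*22 = 15
  bit 2 = 1: r = r^2 * 22 mod 31 = 15^2 * 22 = 8*22 = 21
  bit 3 = 0: r = r^2 mod 31 = 21^2 = 7
  bit 4 = 0: r = r^2 mod 31 = 7^2 = 18
  -> A = 18
B = 22^27 mod 31  (bits of 27 = 11011)
  bit 0 = 1: r = r^2 * 22 mod 31 = 1^2 * 22 = 1*22 = 22
  bit 1 = 1: r = r^2 * 22 mod 31 = 22^2 * 22 = 19*22 = 15
  bit 2 = 0: r = r^2 mod 31 = 15^2 = 8
  bit 3 = 1: r = r^2 * 22 mod 31 = 8^2 * 22 = 2*22 = 13
  bit 4 = 1: r = r^2 * 22 mod 31 = 13^2 * 22 = 14*22 = 29
  -> B = 29
s = B^a = 29^28 mod 31  (bits of 28 = 11100)
  bit 0 = 1: r = r^2 * 29 mod 31 = 1^2 * 29 = 1*29 = 29
  bit 1 = 1: r = r^2 * 29 mod 31 = 29^2 * 29 = 4*29 = 23
  bit 2 = 1: r = r^2 * 29 mod 31 = 23^2 * 29 = 2*29 = 27
  bit 3 = 0: r = r^2 mod 31 = 27^2 = 16
  bit 4 = 0: r = r^2 mod 31 = 16^2 = 8
  -> s = B^a = 8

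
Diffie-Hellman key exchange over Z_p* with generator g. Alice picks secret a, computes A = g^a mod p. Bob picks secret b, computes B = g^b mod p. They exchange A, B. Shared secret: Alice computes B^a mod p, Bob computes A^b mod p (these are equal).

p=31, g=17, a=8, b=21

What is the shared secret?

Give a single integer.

Answer: 16

Derivation:
A = 17^8 mod 31  (bits of 8 = 1000)
  bit 0 = 1: r = r^2 * 17 mod 31 = 1^2 * 17 = 1*17 = 17
  bit 1 = 0: r = r^2 mod 31 = 17^2 = 10
  bit 2 = 0: r = r^2 mod 31 = 10^2 = 7
  bit 3 = 0: r = r^2 mod 31 = 7^2 = 18
  -> A = 18
B = 17^21 mod 31  (bits of 21 = 10101)
  bit 0 = 1: r = r^2 * 17 mod 31 = 1^2 * 17 = 1*17 = 17
  bit 1 = 0: r = r^2 mod 31 = 17^2 = 10
  bit 2 = 1: r = r^2 * 17 mod 31 = 10^2 * 17 = 7*17 = 26
  bit 3 = 0: r = r^2 mod 31 = 26^2 = 25
  bit 4 = 1: r = r^2 * 17 mod 31 = 25^2 * 17 = 5*17 = 23
  -> B = 23
s = B^a = 23^8 mod 31  (bits of 8 = 1000)
  bit 0 = 1: r = r^2 * 23 mod 31 = 1^2 * 23 = 1*23 = 23
  bit 1 = 0: r = r^2 mod 31 = 23^2 = 2
  bit 2 = 0: r = r^2 mod 31 = 2^2 = 4
  bit 3 = 0: r = r^2 mod 31 = 4^2 = 16
  -> s = B^a = 16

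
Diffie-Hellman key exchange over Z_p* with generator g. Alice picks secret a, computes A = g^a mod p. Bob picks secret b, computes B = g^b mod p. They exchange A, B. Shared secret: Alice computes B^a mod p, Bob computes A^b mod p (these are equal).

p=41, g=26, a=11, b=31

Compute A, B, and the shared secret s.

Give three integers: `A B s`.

A = 26^11 mod 41  (bits of 11 = 1011)
  bit 0 = 1: r = r^2 * 26 mod 41 = 1^2 * 26 = 1*26 = 26
  bit 1 = 0: r = r^2 mod 41 = 26^2 = 20
  bit 2 = 1: r = r^2 * 26 mod 41 = 20^2 * 26 = 31*26 = 27
  bit 3 = 1: r = r^2 * 26 mod 41 = 27^2 * 26 = 32*26 = 12
  -> A = 12
B = 26^31 mod 41  (bits of 31 = 11111)
  bit 0 = 1: r = r^2 * 26 mod 41 = 1^2 * 26 = 1*26 = 26
  bit 1 = 1: r = r^2 * 26 mod 41 = 26^2 * 26 = 20*26 = 28
  bit 2 = 1: r = r^2 * 26 mod 41 = 28^2 * 26 = 5*26 = 7
  bit 3 = 1: r = r^2 * 26 mod 41 = 7^2 * 26 = 8*26 = 3
  bit 4 = 1: r = r^2 * 26 mod 41 = 3^2 * 26 = 9*26 = 29
  -> B = 29
s = B^a = 29^11 mod 41  (bits of 11 = 1011)
  bit 0 = 1: r = r^2 * 29 mod 41 = 1^2 * 29 = 1*29 = 29
  bit 1 = 0: r = r^2 mod 41 = 29^2 = 21
  bit 2 = 1: r = r^2 * 29 mod 41 = 21^2 * 29 = 31*29 = 38
  bit 3 = 1: r = r^2 * 29 mod 41 = 38^2 * 29 = 9*29 = 15
  -> s = B^a = 15

Answer: 12 29 15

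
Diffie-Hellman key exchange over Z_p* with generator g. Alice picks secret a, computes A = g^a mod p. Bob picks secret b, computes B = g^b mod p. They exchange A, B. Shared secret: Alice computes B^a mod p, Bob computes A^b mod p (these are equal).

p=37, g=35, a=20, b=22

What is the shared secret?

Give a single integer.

A = 35^20 mod 37  (bits of 20 = 10100)
  bit 0 = 1: r = r^2 * 35 mod 37 = 1^2 * 35 = 1*35 = 35
  bit 1 = 0: r = r^2 mod 37 = 35^2 = 4
  bit 2 = 1: r = r^2 * 35 mod 37 = 4^2 * 35 = 16*35 = 5
  bit 3 = 0: r = r^2 mod 37 = 5^2 = 25
  bit 4 = 0: r = r^2 mod 37 = 25^2 = 33
  -> A = 33
B = 35^22 mod 37  (bits of 22 = 10110)
  bit 0 = 1: r = r^2 * 35 mod 37 = 1^2 * 35 = 1*35 = 35
  bit 1 = 0: r = r^2 mod 37 = 35^2 = 4
  bit 2 = 1: r = r^2 * 35 mod 37 = 4^2 * 35 = 16*35 = 5
  bit 3 = 1: r = r^2 * 35 mod 37 = 5^2 * 35 = 25*35 = 24
  bit 4 = 0: r = r^2 mod 37 = 24^2 = 21
  -> B = 21
s = B^a = 21^20 mod 37  (bits of 20 = 10100)
  bit 0 = 1: r = r^2 * 21 mod 37 = 1^2 * 21 = 1*21 = 21
  bit 1 = 0: r = r^2 mod 37 = 21^2 = 34
  bit 2 = 1: r = r^2 * 21 mod 37 = 34^2 * 21 = 9*21 = 4
  bit 3 = 0: r = r^2 mod 37 = 4^2 = 16
  bit 4 = 0: r = r^2 mod 37 = 16^2 = 34
  -> s = B^a = 34

Answer: 34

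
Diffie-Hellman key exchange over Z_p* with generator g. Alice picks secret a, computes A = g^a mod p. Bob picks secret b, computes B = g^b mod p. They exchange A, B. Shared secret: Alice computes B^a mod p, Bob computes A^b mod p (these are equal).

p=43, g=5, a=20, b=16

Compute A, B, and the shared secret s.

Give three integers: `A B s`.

A = 5^20 mod 43  (bits of 20 = 10100)
  bit 0 = 1: r = r^2 * 5 mod 43 = 1^2 * 5 = 1*5 = 5
  bit 1 = 0: r = r^2 mod 43 = 5^2 = 25
  bit 2 = 1: r = r^2 * 5 mod 43 = 25^2 * 5 = 23*5 = 29
  bit 3 = 0: r = r^2 mod 43 = 29^2 = 24
  bit 4 = 0: r = r^2 mod 43 = 24^2 = 17
  -> A = 17
B = 5^16 mod 43  (bits of 16 = 10000)
  bit 0 = 1: r = r^2 * 5 mod 43 = 1^2 * 5 = 1*5 = 5
  bit 1 = 0: r = r^2 mod 43 = 5^2 = 25
  bit 2 = 0: r = r^2 mod 43 = 25^2 = 23
  bit 3 = 0: r = r^2 mod 43 = 23^2 = 13
  bit 4 = 0: r = r^2 mod 43 = 13^2 = 40
  -> B = 40
s = B^a = 40^20 mod 43  (bits of 20 = 10100)
  bit 0 = 1: r = r^2 * 40 mod 43 = 1^2 * 40 = 1*40 = 40
  bit 1 = 0: r = r^2 mod 43 = 40^2 = 9
  bit 2 = 1: r = r^2 * 40 mod 43 = 9^2 * 40 = 38*40 = 15
  bit 3 = 0: r = r^2 mod 43 = 15^2 = 10
  bit 4 = 0: r = r^2 mod 43 = 10^2 = 14
  -> s = B^a = 14

Answer: 17 40 14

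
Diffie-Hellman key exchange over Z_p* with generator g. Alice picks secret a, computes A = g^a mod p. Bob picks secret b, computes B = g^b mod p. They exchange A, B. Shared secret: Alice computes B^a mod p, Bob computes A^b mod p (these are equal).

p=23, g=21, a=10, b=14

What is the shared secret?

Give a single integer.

Answer: 3

Derivation:
A = 21^10 mod 23  (bits of 10 = 1010)
  bit 0 = 1: r = r^2 * 21 mod 23 = 1^2 * 21 = 1*21 = 21
  bit 1 = 0: r = r^2 mod 23 = 21^2 = 4
  bit 2 = 1: r = r^2 * 21 mod 23 = 4^2 * 21 = 16*21 = 14
  bit 3 = 0: r = r^2 mod 23 = 14^2 = 12
  -> A = 12
B = 21^14 mod 23  (bits of 14 = 1110)
  bit 0 = 1: r = r^2 * 21 mod 23 = 1^2 * 21 = 1*21 = 21
  bit 1 = 1: r = r^2 * 21 mod 23 = 21^2 * 21 = 4*21 = 15
  bit 2 = 1: r = r^2 * 21 mod 23 = 15^2 * 21 = 18*21 = 10
  bit 3 = 0: r = r^2 mod 23 = 10^2 = 8
  -> B = 8
s = B^a = 8^10 mod 23  (bits of 10 = 1010)
  bit 0 = 1: r = r^2 * 8 mod 23 = 1^2 * 8 = 1*8 = 8
  bit 1 = 0: r = r^2 mod 23 = 8^2 = 18
  bit 2 = 1: r = r^2 * 8 mod 23 = 18^2 * 8 = 2*8 = 16
  bit 3 = 0: r = r^2 mod 23 = 16^2 = 3
  -> s = B^a = 3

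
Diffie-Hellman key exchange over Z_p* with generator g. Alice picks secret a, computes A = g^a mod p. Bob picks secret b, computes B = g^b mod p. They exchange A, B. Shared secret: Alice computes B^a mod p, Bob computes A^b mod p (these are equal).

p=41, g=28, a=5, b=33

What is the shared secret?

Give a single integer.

Answer: 3

Derivation:
A = 28^5 mod 41  (bits of 5 = 101)
  bit 0 = 1: r = r^2 * 28 mod 41 = 1^2 * 28 = 1*28 = 28
  bit 1 = 0: r = r^2 mod 41 = 28^2 = 5
  bit 2 = 1: r = r^2 * 28 mod 41 = 5^2 * 28 = 25*28 = 3
  -> A = 3
B = 28^33 mod 41  (bits of 33 = 100001)
  bit 0 = 1: r = r^2 * 28 mod 41 = 1^2 * 28 = 1*28 = 28
  bit 1 = 0: r = r^2 mod 41 = 28^2 = 5
  bit 2 = 0: r = r^2 mod 41 = 5^2 = 25
  bit 3 = 0: r = r^2 mod 41 = 25^2 = 10
  bit 4 = 0: r = r^2 mod 41 = 10^2 = 18
  bit 5 = 1: r = r^2 * 28 mod 41 = 18^2 * 28 = 37*28 = 11
  -> B = 11
s = B^a = 11^5 mod 41  (bits of 5 = 101)
  bit 0 = 1: r = r^2 * 11 mod 41 = 1^2 * 11 = 1*11 = 11
  bit 1 = 0: r = r^2 mod 41 = 11^2 = 39
  bit 2 = 1: r = r^2 * 11 mod 41 = 39^2 * 11 = 4*11 = 3
  -> s = B^a = 3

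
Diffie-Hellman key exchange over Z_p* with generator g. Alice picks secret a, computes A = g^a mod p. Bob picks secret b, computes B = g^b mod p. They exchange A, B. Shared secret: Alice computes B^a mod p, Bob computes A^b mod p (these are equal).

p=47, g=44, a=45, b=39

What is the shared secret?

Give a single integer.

Answer: 22

Derivation:
A = 44^45 mod 47  (bits of 45 = 101101)
  bit 0 = 1: r = r^2 * 44 mod 47 = 1^2 * 44 = 1*44 = 44
  bit 1 = 0: r = r^2 mod 47 = 44^2 = 9
  bit 2 = 1: r = r^2 * 44 mod 47 = 9^2 * 44 = 34*44 = 39
  bit 3 = 1: r = r^2 * 44 mod 47 = 39^2 * 44 = 17*44 = 43
  bit 4 = 0: r = r^2 mod 47 = 43^2 = 16
  bit 5 = 1: r = r^2 * 44 mod 47 = 16^2 * 44 = 21*44 = 31
  -> A = 31
B = 44^39 mod 47  (bits of 39 = 100111)
  bit 0 = 1: r = r^2 * 44 mod 47 = 1^2 * 44 = 1*44 = 44
  bit 1 = 0: r = r^2 mod 47 = 44^2 = 9
  bit 2 = 0: r = r^2 mod 47 = 9^2 = 34
  bit 3 = 1: r = r^2 * 44 mod 47 = 34^2 * 44 = 28*44 = 10
  bit 4 = 1: r = r^2 * 44 mod 47 = 10^2 * 44 = 6*44 = 29
  bit 5 = 1: r = r^2 * 44 mod 47 = 29^2 * 44 = 42*44 = 15
  -> B = 15
s = B^a = 15^45 mod 47  (bits of 45 = 101101)
  bit 0 = 1: r = r^2 * 15 mod 47 = 1^2 * 15 = 1*15 = 15
  bit 1 = 0: r = r^2 mod 47 = 15^2 = 37
  bit 2 = 1: r = r^2 * 15 mod 47 = 37^2 * 15 = 6*15 = 43
  bit 3 = 1: r = r^2 * 15 mod 47 = 43^2 * 15 = 16*15 = 5
  bit 4 = 0: r = r^2 mod 47 = 5^2 = 25
  bit 5 = 1: r = r^2 * 15 mod 47 = 25^2 * 15 = 14*15 = 22
  -> s = B^a = 22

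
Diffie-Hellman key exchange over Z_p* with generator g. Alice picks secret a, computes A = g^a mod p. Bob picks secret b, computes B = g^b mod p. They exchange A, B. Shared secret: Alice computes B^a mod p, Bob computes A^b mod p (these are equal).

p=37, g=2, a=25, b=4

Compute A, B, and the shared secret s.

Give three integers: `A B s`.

A = 2^25 mod 37  (bits of 25 = 11001)
  bit 0 = 1: r = r^2 * 2 mod 37 = 1^2 * 2 = 1*2 = 2
  bit 1 = 1: r = r^2 * 2 mod 37 = 2^2 * 2 = 4*2 = 8
  bit 2 = 0: r = r^2 mod 37 = 8^2 = 27
  bit 3 = 0: r = r^2 mod 37 = 27^2 = 26
  bit 4 = 1: r = r^2 * 2 mod 37 = 26^2 * 2 = 10*2 = 20
  -> A = 20
B = 2^4 mod 37  (bits of 4 = 100)
  bit 0 = 1: r = r^2 * 2 mod 37 = 1^2 * 2 = 1*2 = 2
  bit 1 = 0: r = r^2 mod 37 = 2^2 = 4
  bit 2 = 0: r = r^2 mod 37 = 4^2 = 16
  -> B = 16
s = B^a = 16^25 mod 37  (bits of 25 = 11001)
  bit 0 = 1: r = r^2 * 16 mod 37 = 1^2 * 16 = 1*16 = 16
  bit 1 = 1: r = r^2 * 16 mod 37 = 16^2 * 16 = 34*16 = 26
  bit 2 = 0: r = r^2 mod 37 = 26^2 = 10
  bit 3 = 0: r = r^2 mod 37 = 10^2 = 26
  bit 4 = 1: r = r^2 * 16 mod 37 = 26^2 * 16 = 10*16 = 12
  -> s = B^a = 12

Answer: 20 16 12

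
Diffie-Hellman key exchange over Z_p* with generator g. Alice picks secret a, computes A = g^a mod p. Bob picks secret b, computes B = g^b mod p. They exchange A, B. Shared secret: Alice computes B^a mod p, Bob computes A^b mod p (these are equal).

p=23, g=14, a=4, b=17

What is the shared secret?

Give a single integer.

Answer: 12

Derivation:
A = 14^4 mod 23  (bits of 4 = 100)
  bit 0 = 1: r = r^2 * 14 mod 23 = 1^2 * 14 = 1*14 = 14
  bit 1 = 0: r = r^2 mod 23 = 14^2 = 12
  bit 2 = 0: r = r^2 mod 23 = 12^2 = 6
  -> A = 6
B = 14^17 mod 23  (bits of 17 = 10001)
  bit 0 = 1: r = r^2 * 14 mod 23 = 1^2 * 14 = 1*14 = 14
  bit 1 = 0: r = r^2 mod 23 = 14^2 = 12
  bit 2 = 0: r = r^2 mod 23 = 12^2 = 6
  bit 3 = 0: r = r^2 mod 23 = 6^2 = 13
  bit 4 = 1: r = r^2 * 14 mod 23 = 13^2 * 14 = 8*14 = 20
  -> B = 20
s = B^a = 20^4 mod 23  (bits of 4 = 100)
  bit 0 = 1: r = r^2 * 20 mod 23 = 1^2 * 20 = 1*20 = 20
  bit 1 = 0: r = r^2 mod 23 = 20^2 = 9
  bit 2 = 0: r = r^2 mod 23 = 9^2 = 12
  -> s = B^a = 12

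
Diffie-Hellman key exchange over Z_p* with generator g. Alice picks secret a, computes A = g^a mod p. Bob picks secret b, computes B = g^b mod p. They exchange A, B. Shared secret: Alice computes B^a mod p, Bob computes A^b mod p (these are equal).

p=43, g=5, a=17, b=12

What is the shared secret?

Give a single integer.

A = 5^17 mod 43  (bits of 17 = 10001)
  bit 0 = 1: r = r^2 * 5 mod 43 = 1^2 * 5 = 1*5 = 5
  bit 1 = 0: r = r^2 mod 43 = 5^2 = 25
  bit 2 = 0: r = r^2 mod 43 = 25^2 = 23
  bit 3 = 0: r = r^2 mod 43 = 23^2 = 13
  bit 4 = 1: r = r^2 * 5 mod 43 = 13^2 * 5 = 40*5 = 28
  -> A = 28
B = 5^12 mod 43  (bits of 12 = 1100)
  bit 0 = 1: r = r^2 * 5 mod 43 = 1^2 * 5 = 1*5 = 5
  bit 1 = 1: r = r^2 * 5 mod 43 = 5^2 * 5 = 25*5 = 39
  bit 2 = 0: r = r^2 mod 43 = 39^2 = 16
  bit 3 = 0: r = r^2 mod 43 = 16^2 = 41
  -> B = 41
s = B^a = 41^17 mod 43  (bits of 17 = 10001)
  bit 0 = 1: r = r^2 * 41 mod 43 = 1^2 * 41 = 1*41 = 41
  bit 1 = 0: r = r^2 mod 43 = 41^2 = 4
  bit 2 = 0: r = r^2 mod 43 = 4^2 = 16
  bit 3 = 0: r = r^2 mod 43 = 16^2 = 41
  bit 4 = 1: r = r^2 * 41 mod 43 = 41^2 * 41 = 4*41 = 35
  -> s = B^a = 35

Answer: 35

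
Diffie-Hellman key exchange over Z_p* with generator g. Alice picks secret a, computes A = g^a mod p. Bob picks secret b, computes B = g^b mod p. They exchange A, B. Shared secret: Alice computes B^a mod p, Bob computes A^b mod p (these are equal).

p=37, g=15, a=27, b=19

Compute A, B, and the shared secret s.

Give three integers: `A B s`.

Answer: 6 22 31

Derivation:
A = 15^27 mod 37  (bits of 27 = 11011)
  bit 0 = 1: r = r^2 * 15 mod 37 = 1^2 * 15 = 1*15 = 15
  bit 1 = 1: r = r^2 * 15 mod 37 = 15^2 * 15 = 3*15 = 8
  bit 2 = 0: r = r^2 mod 37 = 8^2 = 27
  bit 3 = 1: r = r^2 * 15 mod 37 = 27^2 * 15 = 26*15 = 20
  bit 4 = 1: r = r^2 * 15 mod 37 = 20^2 * 15 = 30*15 = 6
  -> A = 6
B = 15^19 mod 37  (bits of 19 = 10011)
  bit 0 = 1: r = r^2 * 15 mod 37 = 1^2 * 15 = 1*15 = 15
  bit 1 = 0: r = r^2 mod 37 = 15^2 = 3
  bit 2 = 0: r = r^2 mod 37 = 3^2 = 9
  bit 3 = 1: r = r^2 * 15 mod 37 = 9^2 * 15 = 7*15 = 31
  bit 4 = 1: r = r^2 * 15 mod 37 = 31^2 * 15 = 36*15 = 22
  -> B = 22
s = B^a = 22^27 mod 37  (bits of 27 = 11011)
  bit 0 = 1: r = r^2 * 22 mod 37 = 1^2 * 22 = 1*22 = 22
  bit 1 = 1: r = r^2 * 22 mod 37 = 22^2 * 22 = 3*22 = 29
  bit 2 = 0: r = r^2 mod 37 = 29^2 = 27
  bit 3 = 1: r = r^2 * 22 mod 37 = 27^2 * 22 = 26*22 = 17
  bit 4 = 1: r = r^2 * 22 mod 37 = 17^2 * 22 = 30*22 = 31
  -> s = B^a = 31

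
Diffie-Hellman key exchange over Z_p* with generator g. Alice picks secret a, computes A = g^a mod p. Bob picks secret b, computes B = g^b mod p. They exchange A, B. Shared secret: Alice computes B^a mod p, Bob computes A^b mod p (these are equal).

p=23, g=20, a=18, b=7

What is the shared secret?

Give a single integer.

Answer: 13

Derivation:
A = 20^18 mod 23  (bits of 18 = 10010)
  bit 0 = 1: r = r^2 * 20 mod 23 = 1^2 * 20 = 1*20 = 20
  bit 1 = 0: r = r^2 mod 23 = 20^2 = 9
  bit 2 = 0: r = r^2 mod 23 = 9^2 = 12
  bit 3 = 1: r = r^2 * 20 mod 23 = 12^2 * 20 = 6*20 = 5
  bit 4 = 0: r = r^2 mod 23 = 5^2 = 2
  -> A = 2
B = 20^7 mod 23  (bits of 7 = 111)
  bit 0 = 1: r = r^2 * 20 mod 23 = 1^2 * 20 = 1*20 = 20
  bit 1 = 1: r = r^2 * 20 mod 23 = 20^2 * 20 = 9*20 = 19
  bit 2 = 1: r = r^2 * 20 mod 23 = 19^2 * 20 = 16*20 = 21
  -> B = 21
s = B^a = 21^18 mod 23  (bits of 18 = 10010)
  bit 0 = 1: r = r^2 * 21 mod 23 = 1^2 * 21 = 1*21 = 21
  bit 1 = 0: r = r^2 mod 23 = 21^2 = 4
  bit 2 = 0: r = r^2 mod 23 = 4^2 = 16
  bit 3 = 1: r = r^2 * 21 mod 23 = 16^2 * 21 = 3*21 = 17
  bit 4 = 0: r = r^2 mod 23 = 17^2 = 13
  -> s = B^a = 13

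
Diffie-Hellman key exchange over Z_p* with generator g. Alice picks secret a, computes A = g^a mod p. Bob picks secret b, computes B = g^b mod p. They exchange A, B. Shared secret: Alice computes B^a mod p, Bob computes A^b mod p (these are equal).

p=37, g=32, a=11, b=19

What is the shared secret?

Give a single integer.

Answer: 2

Derivation:
A = 32^11 mod 37  (bits of 11 = 1011)
  bit 0 = 1: r = r^2 * 32 mod 37 = 1^2 * 32 = 1*32 = 32
  bit 1 = 0: r = r^2 mod 37 = 32^2 = 25
  bit 2 = 1: r = r^2 * 32 mod 37 = 25^2 * 32 = 33*32 = 20
  bit 3 = 1: r = r^2 * 32 mod 37 = 20^2 * 32 = 30*32 = 35
  -> A = 35
B = 32^19 mod 37  (bits of 19 = 10011)
  bit 0 = 1: r = r^2 * 32 mod 37 = 1^2 * 32 = 1*32 = 32
  bit 1 = 0: r = r^2 mod 37 = 32^2 = 25
  bit 2 = 0: r = r^2 mod 37 = 25^2 = 33
  bit 3 = 1: r = r^2 * 32 mod 37 = 33^2 * 32 = 16*32 = 31
  bit 4 = 1: r = r^2 * 32 mod 37 = 31^2 * 32 = 36*32 = 5
  -> B = 5
s = B^a = 5^11 mod 37  (bits of 11 = 1011)
  bit 0 = 1: r = r^2 * 5 mod 37 = 1^2 * 5 = 1*5 = 5
  bit 1 = 0: r = r^2 mod 37 = 5^2 = 25
  bit 2 = 1: r = r^2 * 5 mod 37 = 25^2 * 5 = 33*5 = 17
  bit 3 = 1: r = r^2 * 5 mod 37 = 17^2 * 5 = 30*5 = 2
  -> s = B^a = 2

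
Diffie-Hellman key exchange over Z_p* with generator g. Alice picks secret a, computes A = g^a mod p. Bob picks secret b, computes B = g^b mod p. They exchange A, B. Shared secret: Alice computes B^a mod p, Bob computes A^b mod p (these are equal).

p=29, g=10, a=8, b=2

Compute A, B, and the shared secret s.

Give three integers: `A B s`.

Answer: 25 13 16

Derivation:
A = 10^8 mod 29  (bits of 8 = 1000)
  bit 0 = 1: r = r^2 * 10 mod 29 = 1^2 * 10 = 1*10 = 10
  bit 1 = 0: r = r^2 mod 29 = 10^2 = 13
  bit 2 = 0: r = r^2 mod 29 = 13^2 = 24
  bit 3 = 0: r = r^2 mod 29 = 24^2 = 25
  -> A = 25
B = 10^2 mod 29  (bits of 2 = 10)
  bit 0 = 1: r = r^2 * 10 mod 29 = 1^2 * 10 = 1*10 = 10
  bit 1 = 0: r = r^2 mod 29 = 10^2 = 13
  -> B = 13
s = B^a = 13^8 mod 29  (bits of 8 = 1000)
  bit 0 = 1: r = r^2 * 13 mod 29 = 1^2 * 13 = 1*13 = 13
  bit 1 = 0: r = r^2 mod 29 = 13^2 = 24
  bit 2 = 0: r = r^2 mod 29 = 24^2 = 25
  bit 3 = 0: r = r^2 mod 29 = 25^2 = 16
  -> s = B^a = 16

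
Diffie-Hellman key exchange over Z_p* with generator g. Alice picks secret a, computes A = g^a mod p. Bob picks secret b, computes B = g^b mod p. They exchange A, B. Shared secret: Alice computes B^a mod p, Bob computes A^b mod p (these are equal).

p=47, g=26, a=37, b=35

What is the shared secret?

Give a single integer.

A = 26^37 mod 47  (bits of 37 = 100101)
  bit 0 = 1: r = r^2 * 26 mod 47 = 1^2 * 26 = 1*26 = 26
  bit 1 = 0: r = r^2 mod 47 = 26^2 = 18
  bit 2 = 0: r = r^2 mod 47 = 18^2 = 42
  bit 3 = 1: r = r^2 * 26 mod 47 = 42^2 * 26 = 25*26 = 39
  bit 4 = 0: r = r^2 mod 47 = 39^2 = 17
  bit 5 = 1: r = r^2 * 26 mod 47 = 17^2 * 26 = 7*26 = 41
  -> A = 41
B = 26^35 mod 47  (bits of 35 = 100011)
  bit 0 = 1: r = r^2 * 26 mod 47 = 1^2 * 26 = 1*26 = 26
  bit 1 = 0: r = r^2 mod 47 = 26^2 = 18
  bit 2 = 0: r = r^2 mod 47 = 18^2 = 42
  bit 3 = 0: r = r^2 mod 47 = 42^2 = 25
  bit 4 = 1: r = r^2 * 26 mod 47 = 25^2 * 26 = 14*26 = 35
  bit 5 = 1: r = r^2 * 26 mod 47 = 35^2 * 26 = 3*26 = 31
  -> B = 31
s = B^a = 31^37 mod 47  (bits of 37 = 100101)
  bit 0 = 1: r = r^2 * 31 mod 47 = 1^2 * 31 = 1*31 = 31
  bit 1 = 0: r = r^2 mod 47 = 31^2 = 21
  bit 2 = 0: r = r^2 mod 47 = 21^2 = 18
  bit 3 = 1: r = r^2 * 31 mod 47 = 18^2 * 31 = 42*31 = 33
  bit 4 = 0: r = r^2 mod 47 = 33^2 = 8
  bit 5 = 1: r = r^2 * 31 mod 47 = 8^2 * 31 = 17*31 = 10
  -> s = B^a = 10

Answer: 10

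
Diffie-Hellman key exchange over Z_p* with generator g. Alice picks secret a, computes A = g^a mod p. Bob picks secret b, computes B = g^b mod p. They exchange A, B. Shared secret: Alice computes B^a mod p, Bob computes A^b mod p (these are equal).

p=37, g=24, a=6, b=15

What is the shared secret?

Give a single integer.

Answer: 36

Derivation:
A = 24^6 mod 37  (bits of 6 = 110)
  bit 0 = 1: r = r^2 * 24 mod 37 = 1^2 * 24 = 1*24 = 24
  bit 1 = 1: r = r^2 * 24 mod 37 = 24^2 * 24 = 21*24 = 23
  bit 2 = 0: r = r^2 mod 37 = 23^2 = 11
  -> A = 11
B = 24^15 mod 37  (bits of 15 = 1111)
  bit 0 = 1: r = r^2 * 24 mod 37 = 1^2 * 24 = 1*24 = 24
  bit 1 = 1: r = r^2 * 24 mod 37 = 24^2 * 24 = 21*24 = 23
  bit 2 = 1: r = r^2 * 24 mod 37 = 23^2 * 24 = 11*24 = 5
  bit 3 = 1: r = r^2 * 24 mod 37 = 5^2 * 24 = 25*24 = 8
  -> B = 8
s = B^a = 8^6 mod 37  (bits of 6 = 110)
  bit 0 = 1: r = r^2 * 8 mod 37 = 1^2 * 8 = 1*8 = 8
  bit 1 = 1: r = r^2 * 8 mod 37 = 8^2 * 8 = 27*8 = 31
  bit 2 = 0: r = r^2 mod 37 = 31^2 = 36
  -> s = B^a = 36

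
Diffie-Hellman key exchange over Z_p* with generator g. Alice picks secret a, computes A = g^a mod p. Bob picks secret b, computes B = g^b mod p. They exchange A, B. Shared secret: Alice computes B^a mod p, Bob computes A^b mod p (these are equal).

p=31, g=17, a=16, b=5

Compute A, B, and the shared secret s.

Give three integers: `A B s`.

A = 17^16 mod 31  (bits of 16 = 10000)
  bit 0 = 1: r = r^2 * 17 mod 31 = 1^2 * 17 = 1*17 = 17
  bit 1 = 0: r = r^2 mod 31 = 17^2 = 10
  bit 2 = 0: r = r^2 mod 31 = 10^2 = 7
  bit 3 = 0: r = r^2 mod 31 = 7^2 = 18
  bit 4 = 0: r = r^2 mod 31 = 18^2 = 14
  -> A = 14
B = 17^5 mod 31  (bits of 5 = 101)
  bit 0 = 1: r = r^2 * 17 mod 31 = 1^2 * 17 = 1*17 = 17
  bit 1 = 0: r = r^2 mod 31 = 17^2 = 10
  bit 2 = 1: r = r^2 * 17 mod 31 = 10^2 * 17 = 7*17 = 26
  -> B = 26
s = B^a = 26^16 mod 31  (bits of 16 = 10000)
  bit 0 = 1: r = r^2 * 26 mod 31 = 1^2 * 26 = 1*26 = 26
  bit 1 = 0: r = r^2 mod 31 = 26^2 = 25
  bit 2 = 0: r = r^2 mod 31 = 25^2 = 5
  bit 3 = 0: r = r^2 mod 31 = 5^2 = 25
  bit 4 = 0: r = r^2 mod 31 = 25^2 = 5
  -> s = B^a = 5

Answer: 14 26 5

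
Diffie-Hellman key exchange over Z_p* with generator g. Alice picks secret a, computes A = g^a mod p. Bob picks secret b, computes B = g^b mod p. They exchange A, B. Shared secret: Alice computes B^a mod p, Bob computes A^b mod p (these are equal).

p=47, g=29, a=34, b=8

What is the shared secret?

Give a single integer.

Answer: 32

Derivation:
A = 29^34 mod 47  (bits of 34 = 100010)
  bit 0 = 1: r = r^2 * 29 mod 47 = 1^2 * 29 = 1*29 = 29
  bit 1 = 0: r = r^2 mod 47 = 29^2 = 42
  bit 2 = 0: r = r^2 mod 47 = 42^2 = 25
  bit 3 = 0: r = r^2 mod 47 = 25^2 = 14
  bit 4 = 1: r = r^2 * 29 mod 47 = 14^2 * 29 = 8*29 = 44
  bit 5 = 0: r = r^2 mod 47 = 44^2 = 9
  -> A = 9
B = 29^8 mod 47  (bits of 8 = 1000)
  bit 0 = 1: r = r^2 * 29 mod 47 = 1^2 * 29 = 1*29 = 29
  bit 1 = 0: r = r^2 mod 47 = 29^2 = 42
  bit 2 = 0: r = r^2 mod 47 = 42^2 = 25
  bit 3 = 0: r = r^2 mod 47 = 25^2 = 14
  -> B = 14
s = B^a = 14^34 mod 47  (bits of 34 = 100010)
  bit 0 = 1: r = r^2 * 14 mod 47 = 1^2 * 14 = 1*14 = 14
  bit 1 = 0: r = r^2 mod 47 = 14^2 = 8
  bit 2 = 0: r = r^2 mod 47 = 8^2 = 17
  bit 3 = 0: r = r^2 mod 47 = 17^2 = 7
  bit 4 = 1: r = r^2 * 14 mod 47 = 7^2 * 14 = 2*14 = 28
  bit 5 = 0: r = r^2 mod 47 = 28^2 = 32
  -> s = B^a = 32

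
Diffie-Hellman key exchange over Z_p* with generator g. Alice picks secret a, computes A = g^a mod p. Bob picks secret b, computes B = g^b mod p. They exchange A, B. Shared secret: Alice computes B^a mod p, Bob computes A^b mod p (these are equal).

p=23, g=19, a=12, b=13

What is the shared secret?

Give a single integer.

Answer: 16

Derivation:
A = 19^12 mod 23  (bits of 12 = 1100)
  bit 0 = 1: r = r^2 * 19 mod 23 = 1^2 * 19 = 1*19 = 19
  bit 1 = 1: r = r^2 * 19 mod 23 = 19^2 * 19 = 16*19 = 5
  bit 2 = 0: r = r^2 mod 23 = 5^2 = 2
  bit 3 = 0: r = r^2 mod 23 = 2^2 = 4
  -> A = 4
B = 19^13 mod 23  (bits of 13 = 1101)
  bit 0 = 1: r = r^2 * 19 mod 23 = 1^2 * 19 = 1*19 = 19
  bit 1 = 1: r = r^2 * 19 mod 23 = 19^2 * 19 = 16*19 = 5
  bit 2 = 0: r = r^2 mod 23 = 5^2 = 2
  bit 3 = 1: r = r^2 * 19 mod 23 = 2^2 * 19 = 4*19 = 7
  -> B = 7
s = B^a = 7^12 mod 23  (bits of 12 = 1100)
  bit 0 = 1: r = r^2 * 7 mod 23 = 1^2 * 7 = 1*7 = 7
  bit 1 = 1: r = r^2 * 7 mod 23 = 7^2 * 7 = 3*7 = 21
  bit 2 = 0: r = r^2 mod 23 = 21^2 = 4
  bit 3 = 0: r = r^2 mod 23 = 4^2 = 16
  -> s = B^a = 16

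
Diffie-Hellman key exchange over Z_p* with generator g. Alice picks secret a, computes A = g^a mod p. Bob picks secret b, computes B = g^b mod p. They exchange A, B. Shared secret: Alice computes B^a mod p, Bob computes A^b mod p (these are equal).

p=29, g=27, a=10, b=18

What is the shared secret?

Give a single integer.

Answer: 7

Derivation:
A = 27^10 mod 29  (bits of 10 = 1010)
  bit 0 = 1: r = r^2 * 27 mod 29 = 1^2 * 27 = 1*27 = 27
  bit 1 = 0: r = r^2 mod 29 = 27^2 = 4
  bit 2 = 1: r = r^2 * 27 mod 29 = 4^2 * 27 = 16*27 = 26
  bit 3 = 0: r = r^2 mod 29 = 26^2 = 9
  -> A = 9
B = 27^18 mod 29  (bits of 18 = 10010)
  bit 0 = 1: r = r^2 * 27 mod 29 = 1^2 * 27 = 1*27 = 27
  bit 1 = 0: r = r^2 mod 29 = 27^2 = 4
  bit 2 = 0: r = r^2 mod 29 = 4^2 = 16
  bit 3 = 1: r = r^2 * 27 mod 29 = 16^2 * 27 = 24*27 = 10
  bit 4 = 0: r = r^2 mod 29 = 10^2 = 13
  -> B = 13
s = B^a = 13^10 mod 29  (bits of 10 = 1010)
  bit 0 = 1: r = r^2 * 13 mod 29 = 1^2 * 13 = 1*13 = 13
  bit 1 = 0: r = r^2 mod 29 = 13^2 = 24
  bit 2 = 1: r = r^2 * 13 mod 29 = 24^2 * 13 = 25*13 = 6
  bit 3 = 0: r = r^2 mod 29 = 6^2 = 7
  -> s = B^a = 7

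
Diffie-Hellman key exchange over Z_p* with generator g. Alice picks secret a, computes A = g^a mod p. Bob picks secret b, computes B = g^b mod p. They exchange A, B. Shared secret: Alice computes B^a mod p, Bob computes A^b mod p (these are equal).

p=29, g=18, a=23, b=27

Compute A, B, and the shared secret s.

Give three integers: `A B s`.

A = 18^23 mod 29  (bits of 23 = 10111)
  bit 0 = 1: r = r^2 * 18 mod 29 = 1^2 * 18 = 1*18 = 18
  bit 1 = 0: r = r^2 mod 29 = 18^2 = 5
  bit 2 = 1: r = r^2 * 18 mod 29 = 5^2 * 18 = 25*18 = 15
  bit 3 = 1: r = r^2 * 18 mod 29 = 15^2 * 18 = 22*18 = 19
  bit 4 = 1: r = r^2 * 18 mod 29 = 19^2 * 18 = 13*18 = 2
  -> A = 2
B = 18^27 mod 29  (bits of 27 = 11011)
  bit 0 = 1: r = r^2 * 18 mod 29 = 1^2 * 18 = 1*18 = 18
  bit 1 = 1: r = r^2 * 18 mod 29 = 18^2 * 18 = 5*18 = 3
  bit 2 = 0: r = r^2 mod 29 = 3^2 = 9
  bit 3 = 1: r = r^2 * 18 mod 29 = 9^2 * 18 = 23*18 = 8
  bit 4 = 1: r = r^2 * 18 mod 29 = 8^2 * 18 = 6*18 = 21
  -> B = 21
s = B^a = 21^23 mod 29  (bits of 23 = 10111)
  bit 0 = 1: r = r^2 * 21 mod 29 = 1^2 * 21 = 1*21 = 21
  bit 1 = 0: r = r^2 mod 29 = 21^2 = 6
  bit 2 = 1: r = r^2 * 21 mod 29 = 6^2 * 21 = 7*21 = 2
  bit 3 = 1: r = r^2 * 21 mod 29 = 2^2 * 21 = 4*21 = 26
  bit 4 = 1: r = r^2 * 21 mod 29 = 26^2 * 21 = 9*21 = 15
  -> s = B^a = 15

Answer: 2 21 15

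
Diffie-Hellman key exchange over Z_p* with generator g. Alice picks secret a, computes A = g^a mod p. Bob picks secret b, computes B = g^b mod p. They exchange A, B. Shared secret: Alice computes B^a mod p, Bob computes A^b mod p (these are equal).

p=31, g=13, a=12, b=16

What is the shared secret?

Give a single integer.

Answer: 8

Derivation:
A = 13^12 mod 31  (bits of 12 = 1100)
  bit 0 = 1: r = r^2 * 13 mod 31 = 1^2 * 13 = 1*13 = 13
  bit 1 = 1: r = r^2 * 13 mod 31 = 13^2 * 13 = 14*13 = 27
  bit 2 = 0: r = r^2 mod 31 = 27^2 = 16
  bit 3 = 0: r = r^2 mod 31 = 16^2 = 8
  -> A = 8
B = 13^16 mod 31  (bits of 16 = 10000)
  bit 0 = 1: r = r^2 * 13 mod 31 = 1^2 * 13 = 1*13 = 13
  bit 1 = 0: r = r^2 mod 31 = 13^2 = 14
  bit 2 = 0: r = r^2 mod 31 = 14^2 = 10
  bit 3 = 0: r = r^2 mod 31 = 10^2 = 7
  bit 4 = 0: r = r^2 mod 31 = 7^2 = 18
  -> B = 18
s = B^a = 18^12 mod 31  (bits of 12 = 1100)
  bit 0 = 1: r = r^2 * 18 mod 31 = 1^2 * 18 = 1*18 = 18
  bit 1 = 1: r = r^2 * 18 mod 31 = 18^2 * 18 = 14*18 = 4
  bit 2 = 0: r = r^2 mod 31 = 4^2 = 16
  bit 3 = 0: r = r^2 mod 31 = 16^2 = 8
  -> s = B^a = 8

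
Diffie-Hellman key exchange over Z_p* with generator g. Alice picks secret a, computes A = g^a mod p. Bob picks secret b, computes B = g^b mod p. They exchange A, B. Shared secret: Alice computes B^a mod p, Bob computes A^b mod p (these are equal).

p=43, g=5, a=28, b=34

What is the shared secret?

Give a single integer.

A = 5^28 mod 43  (bits of 28 = 11100)
  bit 0 = 1: r = r^2 * 5 mod 43 = 1^2 * 5 = 1*5 = 5
  bit 1 = 1: r = r^2 * 5 mod 43 = 5^2 * 5 = 25*5 = 39
  bit 2 = 1: r = r^2 * 5 mod 43 = 39^2 * 5 = 16*5 = 37
  bit 3 = 0: r = r^2 mod 43 = 37^2 = 36
  bit 4 = 0: r = r^2 mod 43 = 36^2 = 6
  -> A = 6
B = 5^34 mod 43  (bits of 34 = 100010)
  bit 0 = 1: r = r^2 * 5 mod 43 = 1^2 * 5 = 1*5 = 5
  bit 1 = 0: r = r^2 mod 43 = 5^2 = 25
  bit 2 = 0: r = r^2 mod 43 = 25^2 = 23
  bit 3 = 0: r = r^2 mod 43 = 23^2 = 13
  bit 4 = 1: r = r^2 * 5 mod 43 = 13^2 * 5 = 40*5 = 28
  bit 5 = 0: r = r^2 mod 43 = 28^2 = 10
  -> B = 10
s = B^a = 10^28 mod 43  (bits of 28 = 11100)
  bit 0 = 1: r = r^2 * 10 mod 43 = 1^2 * 10 = 1*10 = 10
  bit 1 = 1: r = r^2 * 10 mod 43 = 10^2 * 10 = 14*10 = 11
  bit 2 = 1: r = r^2 * 10 mod 43 = 11^2 * 10 = 35*10 = 6
  bit 3 = 0: r = r^2 mod 43 = 6^2 = 36
  bit 4 = 0: r = r^2 mod 43 = 36^2 = 6
  -> s = B^a = 6

Answer: 6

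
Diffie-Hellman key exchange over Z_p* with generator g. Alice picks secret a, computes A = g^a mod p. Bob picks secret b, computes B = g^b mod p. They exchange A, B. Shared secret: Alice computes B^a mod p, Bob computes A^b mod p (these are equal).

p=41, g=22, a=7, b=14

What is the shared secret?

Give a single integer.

A = 22^7 mod 41  (bits of 7 = 111)
  bit 0 = 1: r = r^2 * 22 mod 41 = 1^2 * 22 = 1*22 = 22
  bit 1 = 1: r = r^2 * 22 mod 41 = 22^2 * 22 = 33*22 = 29
  bit 2 = 1: r = r^2 * 22 mod 41 = 29^2 * 22 = 21*22 = 11
  -> A = 11
B = 22^14 mod 41  (bits of 14 = 1110)
  bit 0 = 1: r = r^2 * 22 mod 41 = 1^2 * 22 = 1*22 = 22
  bit 1 = 1: r = r^2 * 22 mod 41 = 22^2 * 22 = 33*22 = 29
  bit 2 = 1: r = r^2 * 22 mod 41 = 29^2 * 22 = 21*22 = 11
  bit 3 = 0: r = r^2 mod 41 = 11^2 = 39
  -> B = 39
s = B^a = 39^7 mod 41  (bits of 7 = 111)
  bit 0 = 1: r = r^2 * 39 mod 41 = 1^2 * 39 = 1*39 = 39
  bit 1 = 1: r = r^2 * 39 mod 41 = 39^2 * 39 = 4*39 = 33
  bit 2 = 1: r = r^2 * 39 mod 41 = 33^2 * 39 = 23*39 = 36
  -> s = B^a = 36

Answer: 36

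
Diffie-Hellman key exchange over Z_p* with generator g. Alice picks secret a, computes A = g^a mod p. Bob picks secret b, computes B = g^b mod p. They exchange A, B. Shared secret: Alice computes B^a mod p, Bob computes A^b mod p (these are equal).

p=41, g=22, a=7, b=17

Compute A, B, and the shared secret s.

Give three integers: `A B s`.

A = 22^7 mod 41  (bits of 7 = 111)
  bit 0 = 1: r = r^2 * 22 mod 41 = 1^2 * 22 = 1*22 = 22
  bit 1 = 1: r = r^2 * 22 mod 41 = 22^2 * 22 = 33*22 = 29
  bit 2 = 1: r = r^2 * 22 mod 41 = 29^2 * 22 = 21*22 = 11
  -> A = 11
B = 22^17 mod 41  (bits of 17 = 10001)
  bit 0 = 1: r = r^2 * 22 mod 41 = 1^2 * 22 = 1*22 = 22
  bit 1 = 0: r = r^2 mod 41 = 22^2 = 33
  bit 2 = 0: r = r^2 mod 41 = 33^2 = 23
  bit 3 = 0: r = r^2 mod 41 = 23^2 = 37
  bit 4 = 1: r = r^2 * 22 mod 41 = 37^2 * 22 = 16*22 = 24
  -> B = 24
s = B^a = 24^7 mod 41  (bits of 7 = 111)
  bit 0 = 1: r = r^2 * 24 mod 41 = 1^2 * 24 = 1*24 = 24
  bit 1 = 1: r = r^2 * 24 mod 41 = 24^2 * 24 = 2*24 = 7
  bit 2 = 1: r = r^2 * 24 mod 41 = 7^2 * 24 = 8*24 = 28
  -> s = B^a = 28

Answer: 11 24 28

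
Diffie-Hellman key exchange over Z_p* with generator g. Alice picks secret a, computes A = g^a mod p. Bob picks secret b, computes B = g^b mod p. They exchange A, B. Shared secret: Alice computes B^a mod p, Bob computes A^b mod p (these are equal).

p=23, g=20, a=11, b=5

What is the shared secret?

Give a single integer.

Answer: 22

Derivation:
A = 20^11 mod 23  (bits of 11 = 1011)
  bit 0 = 1: r = r^2 * 20 mod 23 = 1^2 * 20 = 1*20 = 20
  bit 1 = 0: r = r^2 mod 23 = 20^2 = 9
  bit 2 = 1: r = r^2 * 20 mod 23 = 9^2 * 20 = 12*20 = 10
  bit 3 = 1: r = r^2 * 20 mod 23 = 10^2 * 20 = 8*20 = 22
  -> A = 22
B = 20^5 mod 23  (bits of 5 = 101)
  bit 0 = 1: r = r^2 * 20 mod 23 = 1^2 * 20 = 1*20 = 20
  bit 1 = 0: r = r^2 mod 23 = 20^2 = 9
  bit 2 = 1: r = r^2 * 20 mod 23 = 9^2 * 20 = 12*20 = 10
  -> B = 10
s = B^a = 10^11 mod 23  (bits of 11 = 1011)
  bit 0 = 1: r = r^2 * 10 mod 23 = 1^2 * 10 = 1*10 = 10
  bit 1 = 0: r = r^2 mod 23 = 10^2 = 8
  bit 2 = 1: r = r^2 * 10 mod 23 = 8^2 * 10 = 18*10 = 19
  bit 3 = 1: r = r^2 * 10 mod 23 = 19^2 * 10 = 16*10 = 22
  -> s = B^a = 22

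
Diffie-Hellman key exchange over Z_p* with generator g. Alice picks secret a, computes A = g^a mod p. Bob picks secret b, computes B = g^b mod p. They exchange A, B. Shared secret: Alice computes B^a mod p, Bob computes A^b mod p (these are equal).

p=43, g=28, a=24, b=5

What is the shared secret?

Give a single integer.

A = 28^24 mod 43  (bits of 24 = 11000)
  bit 0 = 1: r = r^2 * 28 mod 43 = 1^2 * 28 = 1*28 = 28
  bit 1 = 1: r = r^2 * 28 mod 43 = 28^2 * 28 = 10*28 = 22
  bit 2 = 0: r = r^2 mod 43 = 22^2 = 11
  bit 3 = 0: r = r^2 mod 43 = 11^2 = 35
  bit 4 = 0: r = r^2 mod 43 = 35^2 = 21
  -> A = 21
B = 28^5 mod 43  (bits of 5 = 101)
  bit 0 = 1: r = r^2 * 28 mod 43 = 1^2 * 28 = 1*28 = 28
  bit 1 = 0: r = r^2 mod 43 = 28^2 = 10
  bit 2 = 1: r = r^2 * 28 mod 43 = 10^2 * 28 = 14*28 = 5
  -> B = 5
s = B^a = 5^24 mod 43  (bits of 24 = 11000)
  bit 0 = 1: r = r^2 * 5 mod 43 = 1^2 * 5 = 1*5 = 5
  bit 1 = 1: r = r^2 * 5 mod 43 = 5^2 * 5 = 25*5 = 39
  bit 2 = 0: r = r^2 mod 43 = 39^2 = 16
  bit 3 = 0: r = r^2 mod 43 = 16^2 = 41
  bit 4 = 0: r = r^2 mod 43 = 41^2 = 4
  -> s = B^a = 4

Answer: 4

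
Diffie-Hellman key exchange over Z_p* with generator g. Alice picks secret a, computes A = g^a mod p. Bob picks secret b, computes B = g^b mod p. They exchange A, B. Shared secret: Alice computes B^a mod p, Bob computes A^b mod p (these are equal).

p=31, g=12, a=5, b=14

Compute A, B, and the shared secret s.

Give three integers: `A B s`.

A = 12^5 mod 31  (bits of 5 = 101)
  bit 0 = 1: r = r^2 * 12 mod 31 = 1^2 * 12 = 1*12 = 12
  bit 1 = 0: r = r^2 mod 31 = 12^2 = 20
  bit 2 = 1: r = r^2 * 12 mod 31 = 20^2 * 12 = 28*12 = 26
  -> A = 26
B = 12^14 mod 31  (bits of 14 = 1110)
  bit 0 = 1: r = r^2 * 12 mod 31 = 1^2 * 12 = 1*12 = 12
  bit 1 = 1: r = r^2 * 12 mod 31 = 12^2 * 12 = 20*12 = 23
  bit 2 = 1: r = r^2 * 12 mod 31 = 23^2 * 12 = 2*12 = 24
  bit 3 = 0: r = r^2 mod 31 = 24^2 = 18
  -> B = 18
s = B^a = 18^5 mod 31  (bits of 5 = 101)
  bit 0 = 1: r = r^2 * 18 mod 31 = 1^2 * 18 = 1*18 = 18
  bit 1 = 0: r = r^2 mod 31 = 18^2 = 14
  bit 2 = 1: r = r^2 * 18 mod 31 = 14^2 * 18 = 10*18 = 25
  -> s = B^a = 25

Answer: 26 18 25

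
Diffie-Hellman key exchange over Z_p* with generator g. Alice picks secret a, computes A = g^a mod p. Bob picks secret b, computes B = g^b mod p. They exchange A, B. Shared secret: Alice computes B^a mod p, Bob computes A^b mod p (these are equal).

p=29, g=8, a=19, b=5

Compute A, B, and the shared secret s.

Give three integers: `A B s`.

A = 8^19 mod 29  (bits of 19 = 10011)
  bit 0 = 1: r = r^2 * 8 mod 29 = 1^2 * 8 = 1*8 = 8
  bit 1 = 0: r = r^2 mod 29 = 8^2 = 6
  bit 2 = 0: r = r^2 mod 29 = 6^2 = 7
  bit 3 = 1: r = r^2 * 8 mod 29 = 7^2 * 8 = 20*8 = 15
  bit 4 = 1: r = r^2 * 8 mod 29 = 15^2 * 8 = 22*8 = 2
  -> A = 2
B = 8^5 mod 29  (bits of 5 = 101)
  bit 0 = 1: r = r^2 * 8 mod 29 = 1^2 * 8 = 1*8 = 8
  bit 1 = 0: r = r^2 mod 29 = 8^2 = 6
  bit 2 = 1: r = r^2 * 8 mod 29 = 6^2 * 8 = 7*8 = 27
  -> B = 27
s = B^a = 27^19 mod 29  (bits of 19 = 10011)
  bit 0 = 1: r = r^2 * 27 mod 29 = 1^2 * 27 = 1*27 = 27
  bit 1 = 0: r = r^2 mod 29 = 27^2 = 4
  bit 2 = 0: r = r^2 mod 29 = 4^2 = 16
  bit 3 = 1: r = r^2 * 27 mod 29 = 16^2 * 27 = 24*27 = 10
  bit 4 = 1: r = r^2 * 27 mod 29 = 10^2 * 27 = 13*27 = 3
  -> s = B^a = 3

Answer: 2 27 3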